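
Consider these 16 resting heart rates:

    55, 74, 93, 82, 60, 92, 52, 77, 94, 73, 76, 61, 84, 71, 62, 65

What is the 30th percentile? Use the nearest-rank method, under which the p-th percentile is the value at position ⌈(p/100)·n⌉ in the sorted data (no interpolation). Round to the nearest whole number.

62

Sorted: 52, 55, 60, 61, 62, 65, 71, 73, 74, 76, 77, 82, 84, 92, 93, 94.
n = 16.
Position = ⌈30/100 · 16⌉ = ⌈4.8⌉ = 5.
The value at rank 5 is 62.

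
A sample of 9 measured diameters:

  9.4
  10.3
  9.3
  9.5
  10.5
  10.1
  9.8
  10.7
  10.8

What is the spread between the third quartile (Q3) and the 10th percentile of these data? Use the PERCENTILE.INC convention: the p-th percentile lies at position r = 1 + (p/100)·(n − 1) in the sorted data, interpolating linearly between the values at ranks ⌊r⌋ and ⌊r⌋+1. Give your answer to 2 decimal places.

Sorted: 9.3, 9.4, 9.5, 9.8, 10.1, 10.3, 10.5, 10.7, 10.8.
n = 9.
P10: r = 1.8; ranks 1–2 are 9.3, 9.4; interpolating gives 9.38.
P75: r = 7 (integer) → 10.5.
Difference: 10.5 − 9.38 = 1.12.

1.12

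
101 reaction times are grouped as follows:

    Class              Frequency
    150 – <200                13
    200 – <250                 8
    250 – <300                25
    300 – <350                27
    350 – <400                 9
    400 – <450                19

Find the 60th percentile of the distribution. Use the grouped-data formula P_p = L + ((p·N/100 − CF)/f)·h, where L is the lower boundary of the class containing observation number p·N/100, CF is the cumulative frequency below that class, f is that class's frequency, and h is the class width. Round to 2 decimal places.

N = 101; target position k = 60/100 · 101 = 60.6.
Cumulative frequencies: 13, 21, 46, 73, 82, 101.
Observation 60.6 falls in the class 300 – <350.
L = 300, CF = 46, f = 27, h = 50.
P60 = 300 + ((60.6 − 46)/27)·50 = 300 + 27.037 = 327.037.

327.04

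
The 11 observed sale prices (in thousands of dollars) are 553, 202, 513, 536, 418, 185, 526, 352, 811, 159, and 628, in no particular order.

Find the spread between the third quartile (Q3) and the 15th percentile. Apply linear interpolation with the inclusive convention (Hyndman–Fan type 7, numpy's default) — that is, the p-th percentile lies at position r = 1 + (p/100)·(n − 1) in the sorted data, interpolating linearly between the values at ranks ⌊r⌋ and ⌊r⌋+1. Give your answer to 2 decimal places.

Sorted: 159, 185, 202, 352, 418, 513, 526, 536, 553, 628, 811.
n = 11.
P15: r = 2.5; ranks 2–3 are 185, 202; interpolating gives 193.5.
P75: r = 8.5; ranks 8–9 are 536, 553; interpolating gives 544.5.
Difference: 544.5 − 193.5 = 351.

351.00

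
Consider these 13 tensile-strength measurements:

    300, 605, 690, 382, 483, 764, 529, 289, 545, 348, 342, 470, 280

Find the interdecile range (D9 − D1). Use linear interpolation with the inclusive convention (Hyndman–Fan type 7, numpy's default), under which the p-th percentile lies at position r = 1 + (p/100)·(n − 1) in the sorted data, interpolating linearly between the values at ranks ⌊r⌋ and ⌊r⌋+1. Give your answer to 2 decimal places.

381.80

Sorted: 280, 289, 300, 342, 348, 382, 470, 483, 529, 545, 605, 690, 764.
n = 13.
P10: r = 2.2; ranks 2–3 are 289, 300; interpolating gives 291.2.
P90: r = 11.8; ranks 11–12 are 605, 690; interpolating gives 673.
Difference: 673 − 291.2 = 381.8.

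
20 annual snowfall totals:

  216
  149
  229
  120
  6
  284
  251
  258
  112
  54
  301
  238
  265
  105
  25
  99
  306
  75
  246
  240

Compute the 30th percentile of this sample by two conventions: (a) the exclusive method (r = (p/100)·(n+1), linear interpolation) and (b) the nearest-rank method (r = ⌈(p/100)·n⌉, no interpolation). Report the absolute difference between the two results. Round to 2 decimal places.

Sorted: 6, 25, 54, 75, 99, 105, 112, 120, 149, 216, 229, 238, 240, 246, 251, 258, 265, 284, 301, 306.
n = 20.
(a) r = 6.3; between ranks 6 (105) and 7 (112): 107.1.
(b) the nearest-rank method: rank 6 → 105.
|107.1 − 105| = 2.1.

2.10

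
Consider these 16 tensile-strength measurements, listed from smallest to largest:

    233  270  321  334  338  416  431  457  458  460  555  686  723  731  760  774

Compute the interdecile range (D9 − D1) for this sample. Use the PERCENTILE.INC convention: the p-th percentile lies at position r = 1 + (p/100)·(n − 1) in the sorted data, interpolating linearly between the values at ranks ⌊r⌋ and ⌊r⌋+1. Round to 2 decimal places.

450.00

n = 16.
P10: r = 2.5; ranks 2–3 are 270, 321; interpolating gives 295.5.
P90: r = 14.5; ranks 14–15 are 731, 760; interpolating gives 745.5.
Difference: 745.5 − 295.5 = 450.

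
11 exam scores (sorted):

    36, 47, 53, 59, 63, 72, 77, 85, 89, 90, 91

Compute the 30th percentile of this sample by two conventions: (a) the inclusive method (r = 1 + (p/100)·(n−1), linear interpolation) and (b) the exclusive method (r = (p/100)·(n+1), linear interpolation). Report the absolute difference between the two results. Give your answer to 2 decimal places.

2.40

n = 11.
(a) r = 4 → value at rank 4 = 59.
(b) r = 3.6; between ranks 3 (53) and 4 (59): 56.6.
|59 − 56.6| = 2.4.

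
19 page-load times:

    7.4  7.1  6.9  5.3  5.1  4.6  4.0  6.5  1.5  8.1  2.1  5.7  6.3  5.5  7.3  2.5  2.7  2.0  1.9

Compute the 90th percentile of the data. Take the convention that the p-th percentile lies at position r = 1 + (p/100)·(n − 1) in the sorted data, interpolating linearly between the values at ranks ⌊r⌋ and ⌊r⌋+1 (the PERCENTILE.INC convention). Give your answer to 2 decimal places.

7.32

Sorted: 1.5, 1.9, 2.0, 2.1, 2.5, 2.7, 4.0, 4.6, 5.1, 5.3, 5.5, 5.7, 6.3, 6.5, 6.9, 7.1, 7.3, 7.4, 8.1.
n = 19.
r = 1 + (90/100)·(19 − 1) = 1 + 16.2 = 17.2.
Rank 17 is 7.3 and rank 18 is 7.4.
Interpolate: 7.3 + 0.2·(7.4 − 7.3) = 7.3 + 0.2·0.1 = 7.32.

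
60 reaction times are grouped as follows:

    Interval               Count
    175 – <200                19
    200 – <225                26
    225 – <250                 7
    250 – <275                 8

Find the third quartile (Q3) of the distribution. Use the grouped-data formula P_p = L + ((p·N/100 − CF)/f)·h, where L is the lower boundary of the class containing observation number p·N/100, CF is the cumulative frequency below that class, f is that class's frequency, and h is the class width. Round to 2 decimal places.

N = 60; target position k = 75/100 · 60 = 45.
Cumulative frequencies: 19, 45, 52, 60.
Observation 45 falls in the class 200 – <225.
L = 200, CF = 19, f = 26, h = 25.
P75 = 200 + ((45 − 19)/26)·25 = 200 + 25 = 225.

225.00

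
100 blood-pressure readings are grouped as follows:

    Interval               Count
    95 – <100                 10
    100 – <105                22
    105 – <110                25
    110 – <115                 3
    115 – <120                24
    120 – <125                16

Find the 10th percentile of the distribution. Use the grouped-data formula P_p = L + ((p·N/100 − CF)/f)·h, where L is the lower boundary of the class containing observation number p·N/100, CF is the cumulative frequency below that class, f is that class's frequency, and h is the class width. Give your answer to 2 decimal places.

N = 100; target position k = 10/100 · 100 = 10.
Cumulative frequencies: 10, 32, 57, 60, 84, 100.
Observation 10 falls in the class 95 – <100.
L = 95, CF = 0, f = 10, h = 5.
P10 = 95 + ((10 − 0)/10)·5 = 95 + 5 = 100.

100.00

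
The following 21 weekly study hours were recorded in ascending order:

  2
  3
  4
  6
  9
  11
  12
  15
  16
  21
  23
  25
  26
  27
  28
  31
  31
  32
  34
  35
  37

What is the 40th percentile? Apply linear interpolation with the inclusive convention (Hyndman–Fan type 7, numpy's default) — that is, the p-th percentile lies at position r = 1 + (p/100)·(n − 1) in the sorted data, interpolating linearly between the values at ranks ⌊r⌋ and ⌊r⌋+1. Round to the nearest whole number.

16

n = 21.
r = 1 + (40/100)·(21 − 1) = 1 + 8 = 9.
r is an integer, so P40 is the value at rank 9: 16.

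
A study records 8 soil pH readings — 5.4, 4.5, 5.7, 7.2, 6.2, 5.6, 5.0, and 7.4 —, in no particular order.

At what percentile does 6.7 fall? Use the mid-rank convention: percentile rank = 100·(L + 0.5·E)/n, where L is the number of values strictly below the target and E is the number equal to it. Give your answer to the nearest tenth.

75.0

Sorted: 4.5, 5.0, 5.4, 5.6, 5.7, 6.2, 7.2, 7.4.
Count below 6.7: L = 6; count equal: E = 0; n = 8.
Percentile rank = 100·(6 + 0.5·0)/8 = 100·6/8 = 75.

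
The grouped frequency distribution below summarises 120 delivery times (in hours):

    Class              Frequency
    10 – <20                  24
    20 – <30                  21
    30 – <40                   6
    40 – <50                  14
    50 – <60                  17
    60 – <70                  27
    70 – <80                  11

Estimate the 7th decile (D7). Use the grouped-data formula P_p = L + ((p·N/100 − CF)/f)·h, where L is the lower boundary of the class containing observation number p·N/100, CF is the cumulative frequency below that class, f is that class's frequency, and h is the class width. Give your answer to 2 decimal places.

60.74

N = 120; target position k = 70/100 · 120 = 84.
Cumulative frequencies: 24, 45, 51, 65, 82, 109, 120.
Observation 84 falls in the class 60 – <70.
L = 60, CF = 82, f = 27, h = 10.
P70 = 60 + ((84 − 82)/27)·10 = 60 + 0.740741 = 60.7407.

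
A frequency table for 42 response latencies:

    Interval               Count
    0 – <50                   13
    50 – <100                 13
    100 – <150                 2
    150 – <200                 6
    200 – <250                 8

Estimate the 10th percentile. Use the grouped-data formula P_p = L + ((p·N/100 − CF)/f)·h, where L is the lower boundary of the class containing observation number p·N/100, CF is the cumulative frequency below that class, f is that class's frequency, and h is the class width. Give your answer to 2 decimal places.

16.15

N = 42; target position k = 10/100 · 42 = 4.2.
Cumulative frequencies: 13, 26, 28, 34, 42.
Observation 4.2 falls in the class 0 – <50.
L = 0, CF = 0, f = 13, h = 50.
P10 = 0 + ((4.2 − 0)/13)·50 = 0 + 16.1538 = 16.1538.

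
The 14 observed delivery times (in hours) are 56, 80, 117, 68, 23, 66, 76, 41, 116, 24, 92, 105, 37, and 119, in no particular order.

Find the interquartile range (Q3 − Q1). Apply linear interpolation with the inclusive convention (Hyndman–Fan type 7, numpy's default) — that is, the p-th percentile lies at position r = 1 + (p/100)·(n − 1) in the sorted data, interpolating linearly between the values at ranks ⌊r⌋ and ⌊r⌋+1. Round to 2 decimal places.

Sorted: 23, 24, 37, 41, 56, 66, 68, 76, 80, 92, 105, 116, 117, 119.
n = 14.
P25: r = 4.25; ranks 4–5 are 41, 56; interpolating gives 44.75.
P75: r = 10.75; ranks 10–11 are 92, 105; interpolating gives 101.75.
Difference: 101.75 − 44.75 = 57.

57.00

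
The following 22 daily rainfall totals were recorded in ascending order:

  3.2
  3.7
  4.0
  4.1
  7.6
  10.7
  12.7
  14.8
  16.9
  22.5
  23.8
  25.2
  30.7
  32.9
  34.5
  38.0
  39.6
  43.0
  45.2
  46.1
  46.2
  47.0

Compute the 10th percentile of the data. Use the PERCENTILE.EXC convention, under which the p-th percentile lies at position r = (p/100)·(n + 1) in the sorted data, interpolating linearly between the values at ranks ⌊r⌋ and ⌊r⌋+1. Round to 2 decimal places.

3.79

n = 22.
r = (10/100)·(22 + 1) = 2.3.
Rank 2 is 3.7 and rank 3 is 4.0.
Interpolate: 3.7 + 0.3·(4.0 − 3.7) = 3.7 + 0.3·0.3 = 3.79.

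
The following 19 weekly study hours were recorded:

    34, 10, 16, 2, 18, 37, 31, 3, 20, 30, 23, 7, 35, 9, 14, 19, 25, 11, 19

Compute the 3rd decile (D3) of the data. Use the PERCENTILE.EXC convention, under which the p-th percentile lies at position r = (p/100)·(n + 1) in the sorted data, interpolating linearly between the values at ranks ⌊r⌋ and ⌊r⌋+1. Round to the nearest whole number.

Sorted: 2, 3, 7, 9, 10, 11, 14, 16, 18, 19, 19, 20, 23, 25, 30, 31, 34, 35, 37.
n = 19.
r = (30/100)·(19 + 1) = 6.
r is an integer, so P30 is the value at rank 6: 11.

11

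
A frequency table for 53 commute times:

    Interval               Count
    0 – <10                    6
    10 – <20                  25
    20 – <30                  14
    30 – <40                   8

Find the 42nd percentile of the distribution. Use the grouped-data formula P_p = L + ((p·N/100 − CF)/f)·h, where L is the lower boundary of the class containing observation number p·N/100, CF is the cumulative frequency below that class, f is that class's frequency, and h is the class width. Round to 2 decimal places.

16.50

N = 53; target position k = 42/100 · 53 = 22.26.
Cumulative frequencies: 6, 31, 45, 53.
Observation 22.26 falls in the class 10 – <20.
L = 10, CF = 6, f = 25, h = 10.
P42 = 10 + ((22.26 − 6)/25)·10 = 10 + 6.504 = 16.504.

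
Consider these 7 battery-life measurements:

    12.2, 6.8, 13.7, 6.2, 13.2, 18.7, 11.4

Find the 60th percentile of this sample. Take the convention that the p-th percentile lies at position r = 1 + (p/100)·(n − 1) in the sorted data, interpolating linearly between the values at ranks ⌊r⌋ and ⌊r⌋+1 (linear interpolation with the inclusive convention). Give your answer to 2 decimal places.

Sorted: 6.2, 6.8, 11.4, 12.2, 13.2, 13.7, 18.7.
n = 7.
r = 1 + (60/100)·(7 − 1) = 1 + 3.6 = 4.6.
Rank 4 is 12.2 and rank 5 is 13.2.
Interpolate: 12.2 + 0.6·(13.2 − 12.2) = 12.2 + 0.6·1 = 12.8.

12.80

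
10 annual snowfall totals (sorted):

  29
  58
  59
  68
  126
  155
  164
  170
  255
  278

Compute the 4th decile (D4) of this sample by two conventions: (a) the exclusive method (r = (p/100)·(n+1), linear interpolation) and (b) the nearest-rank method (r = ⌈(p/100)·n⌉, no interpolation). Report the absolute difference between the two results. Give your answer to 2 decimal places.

n = 10.
(a) r = 4.4; between ranks 4 (68) and 5 (126): 91.2.
(b) the nearest-rank method: rank 4 → 68.
|91.2 − 68| = 23.2.

23.20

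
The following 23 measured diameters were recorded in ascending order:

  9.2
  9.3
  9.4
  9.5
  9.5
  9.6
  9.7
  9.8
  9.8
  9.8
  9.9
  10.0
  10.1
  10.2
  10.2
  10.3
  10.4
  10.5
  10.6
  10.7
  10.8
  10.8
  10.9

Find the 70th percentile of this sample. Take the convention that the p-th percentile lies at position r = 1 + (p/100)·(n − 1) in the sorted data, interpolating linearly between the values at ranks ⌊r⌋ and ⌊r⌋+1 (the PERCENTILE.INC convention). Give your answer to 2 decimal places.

n = 23.
r = 1 + (70/100)·(23 − 1) = 1 + 15.4 = 16.4.
Rank 16 is 10.3 and rank 17 is 10.4.
Interpolate: 10.3 + 0.4·(10.4 − 10.3) = 10.3 + 0.4·0.1 = 10.34.

10.34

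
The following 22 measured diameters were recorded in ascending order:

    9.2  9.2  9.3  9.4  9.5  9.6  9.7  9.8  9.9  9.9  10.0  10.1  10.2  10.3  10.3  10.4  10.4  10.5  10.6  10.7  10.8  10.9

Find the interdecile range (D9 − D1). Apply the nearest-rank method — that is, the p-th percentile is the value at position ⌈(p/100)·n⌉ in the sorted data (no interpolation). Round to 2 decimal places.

n = 22.
P10: rank ⌈10/100·22⌉ = 3 → 9.3.
P90: rank ⌈90/100·22⌉ = 20 → 10.7.
Difference: 10.7 − 9.3 = 1.4.

1.40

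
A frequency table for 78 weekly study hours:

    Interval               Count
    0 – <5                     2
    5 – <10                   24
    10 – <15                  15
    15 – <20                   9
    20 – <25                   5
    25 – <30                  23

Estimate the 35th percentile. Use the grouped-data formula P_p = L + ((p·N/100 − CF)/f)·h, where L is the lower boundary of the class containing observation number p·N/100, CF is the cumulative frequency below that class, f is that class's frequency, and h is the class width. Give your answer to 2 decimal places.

10.43

N = 78; target position k = 35/100 · 78 = 27.3.
Cumulative frequencies: 2, 26, 41, 50, 55, 78.
Observation 27.3 falls in the class 10 – <15.
L = 10, CF = 26, f = 15, h = 5.
P35 = 10 + ((27.3 − 26)/15)·5 = 10 + 0.433333 = 10.4333.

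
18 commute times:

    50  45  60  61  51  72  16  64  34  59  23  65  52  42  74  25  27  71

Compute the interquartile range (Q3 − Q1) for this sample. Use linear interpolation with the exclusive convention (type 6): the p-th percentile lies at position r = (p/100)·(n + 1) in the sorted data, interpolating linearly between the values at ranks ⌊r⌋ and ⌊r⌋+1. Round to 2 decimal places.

32.00

Sorted: 16, 23, 25, 27, 34, 42, 45, 50, 51, 52, 59, 60, 61, 64, 65, 71, 72, 74.
n = 18.
P25: r = 4.75; ranks 4–5 are 27, 34; interpolating gives 32.25.
P75: r = 14.25; ranks 14–15 are 64, 65; interpolating gives 64.25.
Difference: 64.25 − 32.25 = 32.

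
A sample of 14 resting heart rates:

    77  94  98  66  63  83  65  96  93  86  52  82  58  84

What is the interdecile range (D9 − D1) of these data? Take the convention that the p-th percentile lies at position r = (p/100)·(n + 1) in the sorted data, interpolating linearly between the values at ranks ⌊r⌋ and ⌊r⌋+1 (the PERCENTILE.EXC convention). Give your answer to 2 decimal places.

42.00

Sorted: 52, 58, 63, 65, 66, 77, 82, 83, 84, 86, 93, 94, 96, 98.
n = 14.
P10: r = 1.5; ranks 1–2 are 52, 58; interpolating gives 55.
P90: r = 13.5; ranks 13–14 are 96, 98; interpolating gives 97.
Difference: 97 − 55 = 42.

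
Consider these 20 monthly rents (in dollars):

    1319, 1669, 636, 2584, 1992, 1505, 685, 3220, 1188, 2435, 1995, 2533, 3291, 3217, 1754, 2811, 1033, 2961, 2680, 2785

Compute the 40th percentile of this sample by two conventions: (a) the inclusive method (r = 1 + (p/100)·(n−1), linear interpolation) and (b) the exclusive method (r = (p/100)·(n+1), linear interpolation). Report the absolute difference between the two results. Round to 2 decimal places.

Sorted: 636, 685, 1033, 1188, 1319, 1505, 1669, 1754, 1992, 1995, 2435, 2533, 2584, 2680, 2785, 2811, 2961, 3217, 3220, 3291.
n = 20.
(a) r = 8.6; between ranks 8 (1754) and 9 (1992): 1896.8.
(b) r = 8.4; between ranks 8 (1754) and 9 (1992): 1849.2.
|1896.8 − 1849.2| = 47.6.

47.60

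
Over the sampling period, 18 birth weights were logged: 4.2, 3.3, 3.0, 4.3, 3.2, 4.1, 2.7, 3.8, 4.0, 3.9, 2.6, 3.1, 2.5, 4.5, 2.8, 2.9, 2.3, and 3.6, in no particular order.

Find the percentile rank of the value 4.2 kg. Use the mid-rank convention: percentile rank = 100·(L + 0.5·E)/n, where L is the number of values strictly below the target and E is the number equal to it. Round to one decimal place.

86.1

Sorted: 2.3, 2.5, 2.6, 2.7, 2.8, 2.9, 3.0, 3.1, 3.2, 3.3, 3.6, 3.8, 3.9, 4.0, 4.1, 4.2, 4.3, 4.5.
Count below 4.2: L = 15; count equal: E = 1; n = 18.
Percentile rank = 100·(15 + 0.5·1)/18 = 100·15.5/18 = 86.11.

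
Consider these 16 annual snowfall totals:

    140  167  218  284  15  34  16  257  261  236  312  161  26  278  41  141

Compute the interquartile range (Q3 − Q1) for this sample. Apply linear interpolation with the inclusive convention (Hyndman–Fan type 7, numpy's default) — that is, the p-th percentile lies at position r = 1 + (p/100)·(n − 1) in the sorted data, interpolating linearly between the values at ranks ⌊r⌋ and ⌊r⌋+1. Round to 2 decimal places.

218.75

Sorted: 15, 16, 26, 34, 41, 140, 141, 161, 167, 218, 236, 257, 261, 278, 284, 312.
n = 16.
P25: r = 4.75; ranks 4–5 are 34, 41; interpolating gives 39.25.
P75: r = 12.25; ranks 12–13 are 257, 261; interpolating gives 258.
Difference: 258 − 39.25 = 218.75.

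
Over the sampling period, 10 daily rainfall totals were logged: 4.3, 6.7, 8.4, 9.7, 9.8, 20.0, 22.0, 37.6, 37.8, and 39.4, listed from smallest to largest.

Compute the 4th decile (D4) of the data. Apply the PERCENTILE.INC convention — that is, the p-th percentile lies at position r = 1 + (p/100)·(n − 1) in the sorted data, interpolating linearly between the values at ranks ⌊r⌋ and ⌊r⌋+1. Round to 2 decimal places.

9.76

n = 10.
r = 1 + (40/100)·(10 − 1) = 1 + 3.6 = 4.6.
Rank 4 is 9.7 and rank 5 is 9.8.
Interpolate: 9.7 + 0.6·(9.8 − 9.7) = 9.7 + 0.6·0.1 = 9.76.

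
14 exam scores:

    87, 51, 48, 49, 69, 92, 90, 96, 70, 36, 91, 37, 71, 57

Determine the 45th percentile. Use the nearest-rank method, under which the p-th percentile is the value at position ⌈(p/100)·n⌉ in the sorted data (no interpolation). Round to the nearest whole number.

69

Sorted: 36, 37, 48, 49, 51, 57, 69, 70, 71, 87, 90, 91, 92, 96.
n = 14.
Position = ⌈45/100 · 14⌉ = ⌈6.3⌉ = 7.
The value at rank 7 is 69.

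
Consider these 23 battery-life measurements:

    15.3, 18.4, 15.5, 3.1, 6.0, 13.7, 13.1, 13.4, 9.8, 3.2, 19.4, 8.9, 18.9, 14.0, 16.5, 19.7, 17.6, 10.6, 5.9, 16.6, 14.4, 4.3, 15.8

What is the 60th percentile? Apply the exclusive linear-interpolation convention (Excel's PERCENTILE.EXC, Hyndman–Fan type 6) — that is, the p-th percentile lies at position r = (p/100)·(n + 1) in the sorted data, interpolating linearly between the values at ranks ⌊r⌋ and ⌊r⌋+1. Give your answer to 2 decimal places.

15.38

Sorted: 3.1, 3.2, 4.3, 5.9, 6.0, 8.9, 9.8, 10.6, 13.1, 13.4, 13.7, 14.0, 14.4, 15.3, 15.5, 15.8, 16.5, 16.6, 17.6, 18.4, 18.9, 19.4, 19.7.
n = 23.
r = (60/100)·(23 + 1) = 14.4.
Rank 14 is 15.3 and rank 15 is 15.5.
Interpolate: 15.3 + 0.4·(15.5 − 15.3) = 15.3 + 0.4·0.2 = 15.38.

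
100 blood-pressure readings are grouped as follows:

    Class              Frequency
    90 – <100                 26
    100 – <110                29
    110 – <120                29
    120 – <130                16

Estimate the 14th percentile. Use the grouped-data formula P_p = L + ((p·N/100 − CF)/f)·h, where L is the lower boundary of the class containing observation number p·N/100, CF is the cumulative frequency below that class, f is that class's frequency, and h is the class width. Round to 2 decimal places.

95.38

N = 100; target position k = 14/100 · 100 = 14.
Cumulative frequencies: 26, 55, 84, 100.
Observation 14 falls in the class 90 – <100.
L = 90, CF = 0, f = 26, h = 10.
P14 = 90 + ((14 − 0)/26)·10 = 90 + 5.38462 = 95.3846.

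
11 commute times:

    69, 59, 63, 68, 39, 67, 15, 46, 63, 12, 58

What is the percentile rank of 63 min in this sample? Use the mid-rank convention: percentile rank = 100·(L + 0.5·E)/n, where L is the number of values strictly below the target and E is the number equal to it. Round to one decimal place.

Sorted: 12, 15, 39, 46, 58, 59, 63, 63, 67, 68, 69.
Count below 63: L = 6; count equal: E = 2; n = 11.
Percentile rank = 100·(6 + 0.5·2)/11 = 100·7/11 = 63.64.

63.6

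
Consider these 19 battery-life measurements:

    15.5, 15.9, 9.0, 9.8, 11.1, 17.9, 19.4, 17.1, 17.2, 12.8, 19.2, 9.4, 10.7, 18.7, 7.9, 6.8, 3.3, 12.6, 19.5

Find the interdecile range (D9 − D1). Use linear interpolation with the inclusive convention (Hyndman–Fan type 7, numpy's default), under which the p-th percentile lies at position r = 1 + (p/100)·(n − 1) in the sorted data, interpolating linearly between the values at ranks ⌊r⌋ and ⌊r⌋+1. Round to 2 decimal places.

Sorted: 3.3, 6.8, 7.9, 9.0, 9.4, 9.8, 10.7, 11.1, 12.6, 12.8, 15.5, 15.9, 17.1, 17.2, 17.9, 18.7, 19.2, 19.4, 19.5.
n = 19.
P10: r = 2.8; ranks 2–3 are 6.8, 7.9; interpolating gives 7.68.
P90: r = 17.2; ranks 17–18 are 19.2, 19.4; interpolating gives 19.24.
Difference: 19.24 − 7.68 = 11.56.

11.56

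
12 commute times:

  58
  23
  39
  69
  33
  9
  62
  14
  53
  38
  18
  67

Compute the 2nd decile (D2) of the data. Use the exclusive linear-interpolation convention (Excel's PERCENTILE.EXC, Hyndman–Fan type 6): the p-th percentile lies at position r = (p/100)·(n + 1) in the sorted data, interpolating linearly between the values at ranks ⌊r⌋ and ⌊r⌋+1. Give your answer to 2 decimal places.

Sorted: 9, 14, 18, 23, 33, 38, 39, 53, 58, 62, 67, 69.
n = 12.
r = (20/100)·(12 + 1) = 2.6.
Rank 2 is 14 and rank 3 is 18.
Interpolate: 14 + 0.6·(18 − 14) = 14 + 0.6·4 = 16.4.

16.40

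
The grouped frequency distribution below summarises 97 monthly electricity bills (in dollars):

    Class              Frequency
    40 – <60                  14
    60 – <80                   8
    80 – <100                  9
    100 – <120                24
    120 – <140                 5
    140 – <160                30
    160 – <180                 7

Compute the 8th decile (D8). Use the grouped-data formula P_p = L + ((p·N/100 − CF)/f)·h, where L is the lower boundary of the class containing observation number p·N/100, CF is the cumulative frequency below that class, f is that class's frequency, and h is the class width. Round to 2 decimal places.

N = 97; target position k = 80/100 · 97 = 77.6.
Cumulative frequencies: 14, 22, 31, 55, 60, 90, 97.
Observation 77.6 falls in the class 140 – <160.
L = 140, CF = 60, f = 30, h = 20.
P80 = 140 + ((77.6 − 60)/30)·20 = 140 + 11.7333 = 151.733.

151.73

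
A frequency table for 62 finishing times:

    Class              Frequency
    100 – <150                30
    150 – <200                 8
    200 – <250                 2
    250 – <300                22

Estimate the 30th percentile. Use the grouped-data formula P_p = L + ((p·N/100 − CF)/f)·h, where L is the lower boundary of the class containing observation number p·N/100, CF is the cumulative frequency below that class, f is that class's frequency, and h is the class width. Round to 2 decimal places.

N = 62; target position k = 30/100 · 62 = 18.6.
Cumulative frequencies: 30, 38, 40, 62.
Observation 18.6 falls in the class 100 – <150.
L = 100, CF = 0, f = 30, h = 50.
P30 = 100 + ((18.6 − 0)/30)·50 = 100 + 31 = 131.

131.00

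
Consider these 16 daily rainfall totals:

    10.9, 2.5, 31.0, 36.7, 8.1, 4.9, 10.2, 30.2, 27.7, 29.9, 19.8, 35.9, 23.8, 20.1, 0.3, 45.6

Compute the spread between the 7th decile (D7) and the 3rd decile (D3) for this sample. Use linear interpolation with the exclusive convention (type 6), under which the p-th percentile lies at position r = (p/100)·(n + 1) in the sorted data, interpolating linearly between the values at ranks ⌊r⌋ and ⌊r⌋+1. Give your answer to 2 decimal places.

Sorted: 0.3, 2.5, 4.9, 8.1, 10.2, 10.9, 19.8, 20.1, 23.8, 27.7, 29.9, 30.2, 31.0, 35.9, 36.7, 45.6.
n = 16.
P30: r = 5.1; ranks 5–6 are 10.2, 10.9; interpolating gives 10.27.
P70: r = 11.9; ranks 11–12 are 29.9, 30.2; interpolating gives 30.17.
Difference: 30.17 − 10.27 = 19.9.

19.90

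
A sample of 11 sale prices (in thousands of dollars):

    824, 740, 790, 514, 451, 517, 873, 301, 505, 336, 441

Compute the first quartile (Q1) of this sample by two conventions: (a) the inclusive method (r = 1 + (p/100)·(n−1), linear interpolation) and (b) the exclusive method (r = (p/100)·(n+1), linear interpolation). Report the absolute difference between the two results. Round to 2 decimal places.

5.00

Sorted: 301, 336, 441, 451, 505, 514, 517, 740, 790, 824, 873.
n = 11.
(a) r = 3.5; between ranks 3 (441) and 4 (451): 446.
(b) r = 3 → value at rank 3 = 441.
|446 − 441| = 5.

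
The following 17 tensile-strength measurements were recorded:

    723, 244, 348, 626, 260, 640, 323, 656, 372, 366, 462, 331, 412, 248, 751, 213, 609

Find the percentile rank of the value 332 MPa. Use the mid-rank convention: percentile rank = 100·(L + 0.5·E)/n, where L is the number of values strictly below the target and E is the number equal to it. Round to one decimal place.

Sorted: 213, 244, 248, 260, 323, 331, 348, 366, 372, 412, 462, 609, 626, 640, 656, 723, 751.
Count below 332: L = 6; count equal: E = 0; n = 17.
Percentile rank = 100·(6 + 0.5·0)/17 = 100·6/17 = 35.29.

35.3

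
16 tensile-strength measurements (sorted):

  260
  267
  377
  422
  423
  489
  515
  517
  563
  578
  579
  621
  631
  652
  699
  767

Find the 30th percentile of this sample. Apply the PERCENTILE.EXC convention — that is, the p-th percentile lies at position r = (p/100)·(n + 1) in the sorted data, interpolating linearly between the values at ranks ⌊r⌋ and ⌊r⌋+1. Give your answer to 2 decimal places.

429.60

n = 16.
r = (30/100)·(16 + 1) = 5.1.
Rank 5 is 423 and rank 6 is 489.
Interpolate: 423 + 0.1·(489 − 423) = 423 + 0.1·66 = 429.6.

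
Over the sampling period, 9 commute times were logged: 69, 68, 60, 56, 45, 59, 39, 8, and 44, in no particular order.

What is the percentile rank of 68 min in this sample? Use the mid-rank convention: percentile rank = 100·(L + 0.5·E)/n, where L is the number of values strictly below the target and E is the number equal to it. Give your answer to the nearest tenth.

83.3

Sorted: 8, 39, 44, 45, 56, 59, 60, 68, 69.
Count below 68: L = 7; count equal: E = 1; n = 9.
Percentile rank = 100·(7 + 0.5·1)/9 = 100·7.5/9 = 83.33.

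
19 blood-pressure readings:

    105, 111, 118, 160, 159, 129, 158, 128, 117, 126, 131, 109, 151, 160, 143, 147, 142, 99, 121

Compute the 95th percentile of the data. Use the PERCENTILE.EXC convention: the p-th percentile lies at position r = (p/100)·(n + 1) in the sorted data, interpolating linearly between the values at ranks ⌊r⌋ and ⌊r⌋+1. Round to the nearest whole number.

160

Sorted: 99, 105, 109, 111, 117, 118, 121, 126, 128, 129, 131, 142, 143, 147, 151, 158, 159, 160, 160.
n = 19.
r = (95/100)·(19 + 1) = 19.
r is an integer, so P95 is the value at rank 19: 160.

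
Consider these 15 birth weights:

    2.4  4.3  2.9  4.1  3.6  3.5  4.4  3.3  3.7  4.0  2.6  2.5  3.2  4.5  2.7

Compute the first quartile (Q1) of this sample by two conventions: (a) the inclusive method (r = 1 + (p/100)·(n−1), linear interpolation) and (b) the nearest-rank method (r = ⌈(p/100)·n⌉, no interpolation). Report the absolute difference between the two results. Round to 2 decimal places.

Sorted: 2.4, 2.5, 2.6, 2.7, 2.9, 3.2, 3.3, 3.5, 3.6, 3.7, 4.0, 4.1, 4.3, 4.4, 4.5.
n = 15.
(a) r = 4.5; between ranks 4 (2.7) and 5 (2.9): 2.8.
(b) the nearest-rank method: rank 4 → 2.7.
|2.8 − 2.7| = 0.1.

0.10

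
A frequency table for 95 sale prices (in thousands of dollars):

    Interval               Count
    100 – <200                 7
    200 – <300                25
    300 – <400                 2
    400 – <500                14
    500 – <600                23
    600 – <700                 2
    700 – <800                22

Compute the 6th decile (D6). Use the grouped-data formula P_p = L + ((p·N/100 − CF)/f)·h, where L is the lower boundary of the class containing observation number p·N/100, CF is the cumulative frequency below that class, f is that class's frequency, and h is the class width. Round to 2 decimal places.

N = 95; target position k = 60/100 · 95 = 57.
Cumulative frequencies: 7, 32, 34, 48, 71, 73, 95.
Observation 57 falls in the class 500 – <600.
L = 500, CF = 48, f = 23, h = 100.
P60 = 500 + ((57 − 48)/23)·100 = 500 + 39.1304 = 539.13.

539.13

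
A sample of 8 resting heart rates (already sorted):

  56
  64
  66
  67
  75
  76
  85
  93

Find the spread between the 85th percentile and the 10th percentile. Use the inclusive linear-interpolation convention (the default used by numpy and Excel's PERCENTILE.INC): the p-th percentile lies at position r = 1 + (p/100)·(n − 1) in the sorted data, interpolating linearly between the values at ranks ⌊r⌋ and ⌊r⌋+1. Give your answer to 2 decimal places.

n = 8.
P10: r = 1.7; ranks 1–2 are 56, 64; interpolating gives 61.6.
P85: r = 6.95; ranks 6–7 are 76, 85; interpolating gives 84.55.
Difference: 84.55 − 61.6 = 22.95.

22.95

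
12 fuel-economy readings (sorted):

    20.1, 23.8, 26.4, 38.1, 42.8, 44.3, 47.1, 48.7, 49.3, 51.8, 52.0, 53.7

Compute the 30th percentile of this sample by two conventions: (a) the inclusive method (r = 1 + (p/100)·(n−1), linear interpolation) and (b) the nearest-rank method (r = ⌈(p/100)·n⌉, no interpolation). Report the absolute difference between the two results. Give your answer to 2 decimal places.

1.41

n = 12.
(a) r = 4.3; between ranks 4 (38.1) and 5 (42.8): 39.51.
(b) the nearest-rank method: rank 4 → 38.1.
|39.51 − 38.1| = 1.41.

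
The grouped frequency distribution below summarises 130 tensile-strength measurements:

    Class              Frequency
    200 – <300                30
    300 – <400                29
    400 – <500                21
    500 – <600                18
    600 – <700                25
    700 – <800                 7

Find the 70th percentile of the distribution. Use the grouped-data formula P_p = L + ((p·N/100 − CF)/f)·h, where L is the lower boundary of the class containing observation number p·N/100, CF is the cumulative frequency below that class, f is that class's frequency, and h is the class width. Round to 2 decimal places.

561.11

N = 130; target position k = 70/100 · 130 = 91.
Cumulative frequencies: 30, 59, 80, 98, 123, 130.
Observation 91 falls in the class 500 – <600.
L = 500, CF = 80, f = 18, h = 100.
P70 = 500 + ((91 − 80)/18)·100 = 500 + 61.1111 = 561.111.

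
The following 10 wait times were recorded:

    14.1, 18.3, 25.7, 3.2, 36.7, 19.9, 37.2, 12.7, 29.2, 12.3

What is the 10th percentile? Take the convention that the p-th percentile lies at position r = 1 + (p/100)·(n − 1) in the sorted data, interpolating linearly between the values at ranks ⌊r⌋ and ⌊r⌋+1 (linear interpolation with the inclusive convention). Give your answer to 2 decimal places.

11.39

Sorted: 3.2, 12.3, 12.7, 14.1, 18.3, 19.9, 25.7, 29.2, 36.7, 37.2.
n = 10.
r = 1 + (10/100)·(10 − 1) = 1 + 0.9 = 1.9.
Rank 1 is 3.2 and rank 2 is 12.3.
Interpolate: 3.2 + 0.9·(12.3 − 3.2) = 3.2 + 0.9·9.1 = 11.39.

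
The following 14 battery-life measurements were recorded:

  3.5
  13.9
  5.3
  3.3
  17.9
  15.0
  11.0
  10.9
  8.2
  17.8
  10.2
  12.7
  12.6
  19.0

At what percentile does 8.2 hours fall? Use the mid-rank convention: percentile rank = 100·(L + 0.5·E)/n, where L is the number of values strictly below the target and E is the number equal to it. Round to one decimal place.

25.0

Sorted: 3.3, 3.5, 5.3, 8.2, 10.2, 10.9, 11.0, 12.6, 12.7, 13.9, 15.0, 17.8, 17.9, 19.0.
Count below 8.2: L = 3; count equal: E = 1; n = 14.
Percentile rank = 100·(3 + 0.5·1)/14 = 100·3.5/14 = 25.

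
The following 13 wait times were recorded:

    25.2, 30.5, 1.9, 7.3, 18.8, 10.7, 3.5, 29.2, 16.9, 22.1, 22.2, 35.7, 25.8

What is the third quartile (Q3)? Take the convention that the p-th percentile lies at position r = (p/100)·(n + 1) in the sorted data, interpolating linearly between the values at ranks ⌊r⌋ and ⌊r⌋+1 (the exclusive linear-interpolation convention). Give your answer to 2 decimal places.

Sorted: 1.9, 3.5, 7.3, 10.7, 16.9, 18.8, 22.1, 22.2, 25.2, 25.8, 29.2, 30.5, 35.7.
n = 13.
r = (75/100)·(13 + 1) = 10.5.
Rank 10 is 25.8 and rank 11 is 29.2.
Interpolate: 25.8 + 0.5·(29.2 − 25.8) = 25.8 + 0.5·3.4 = 27.5.

27.50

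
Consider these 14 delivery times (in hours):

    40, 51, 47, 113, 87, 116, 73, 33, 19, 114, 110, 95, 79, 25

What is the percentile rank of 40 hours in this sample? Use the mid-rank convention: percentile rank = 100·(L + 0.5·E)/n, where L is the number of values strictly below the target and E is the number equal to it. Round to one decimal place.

25.0

Sorted: 19, 25, 33, 40, 47, 51, 73, 79, 87, 95, 110, 113, 114, 116.
Count below 40: L = 3; count equal: E = 1; n = 14.
Percentile rank = 100·(3 + 0.5·1)/14 = 100·3.5/14 = 25.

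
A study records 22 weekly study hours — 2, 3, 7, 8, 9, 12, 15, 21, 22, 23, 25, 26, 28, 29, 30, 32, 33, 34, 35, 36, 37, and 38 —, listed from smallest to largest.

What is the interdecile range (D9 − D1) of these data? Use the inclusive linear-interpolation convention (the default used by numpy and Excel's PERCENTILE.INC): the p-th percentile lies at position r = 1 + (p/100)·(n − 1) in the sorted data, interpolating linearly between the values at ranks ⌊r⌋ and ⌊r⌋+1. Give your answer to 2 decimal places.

28.80

n = 22.
P10: r = 3.1; ranks 3–4 are 7, 8; interpolating gives 7.1.
P90: r = 19.9; ranks 19–20 are 35, 36; interpolating gives 35.9.
Difference: 35.9 − 7.1 = 28.8.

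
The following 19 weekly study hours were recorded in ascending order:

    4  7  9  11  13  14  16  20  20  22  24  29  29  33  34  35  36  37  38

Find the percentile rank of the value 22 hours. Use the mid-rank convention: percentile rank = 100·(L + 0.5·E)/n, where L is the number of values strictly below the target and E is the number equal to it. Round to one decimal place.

50.0

Count below 22: L = 9; count equal: E = 1; n = 19.
Percentile rank = 100·(9 + 0.5·1)/19 = 100·9.5/19 = 50.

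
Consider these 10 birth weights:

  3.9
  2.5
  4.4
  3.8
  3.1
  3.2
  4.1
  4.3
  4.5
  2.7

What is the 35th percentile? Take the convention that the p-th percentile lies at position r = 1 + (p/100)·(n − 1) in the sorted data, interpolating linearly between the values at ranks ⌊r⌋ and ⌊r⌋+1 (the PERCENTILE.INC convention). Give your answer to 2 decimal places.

Sorted: 2.5, 2.7, 3.1, 3.2, 3.8, 3.9, 4.1, 4.3, 4.4, 4.5.
n = 10.
r = 1 + (35/100)·(10 − 1) = 1 + 3.15 = 4.15.
Rank 4 is 3.2 and rank 5 is 3.8.
Interpolate: 3.2 + 0.15·(3.8 − 3.2) = 3.2 + 0.15·0.6 = 3.29.

3.29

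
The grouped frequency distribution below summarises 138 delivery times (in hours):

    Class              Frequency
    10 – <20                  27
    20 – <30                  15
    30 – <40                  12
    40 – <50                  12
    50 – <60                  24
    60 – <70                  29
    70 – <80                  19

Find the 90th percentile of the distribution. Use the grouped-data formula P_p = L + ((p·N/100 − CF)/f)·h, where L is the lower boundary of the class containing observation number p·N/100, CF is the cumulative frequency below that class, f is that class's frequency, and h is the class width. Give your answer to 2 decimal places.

N = 138; target position k = 90/100 · 138 = 124.2.
Cumulative frequencies: 27, 42, 54, 66, 90, 119, 138.
Observation 124.2 falls in the class 70 – <80.
L = 70, CF = 119, f = 19, h = 10.
P90 = 70 + ((124.2 − 119)/19)·10 = 70 + 2.73684 = 72.7368.

72.74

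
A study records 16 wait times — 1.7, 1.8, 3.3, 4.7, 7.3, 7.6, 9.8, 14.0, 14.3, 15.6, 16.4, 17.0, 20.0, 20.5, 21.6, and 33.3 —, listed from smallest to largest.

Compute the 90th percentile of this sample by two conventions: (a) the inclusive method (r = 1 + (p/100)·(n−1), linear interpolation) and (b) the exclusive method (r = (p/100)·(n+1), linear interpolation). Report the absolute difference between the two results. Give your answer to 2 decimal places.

4.06

n = 16.
(a) r = 14.5; between ranks 14 (20.5) and 15 (21.6): 21.05.
(b) r = 15.3; between ranks 15 (21.6) and 16 (33.3): 25.11.
|21.05 − 25.11| = 4.06.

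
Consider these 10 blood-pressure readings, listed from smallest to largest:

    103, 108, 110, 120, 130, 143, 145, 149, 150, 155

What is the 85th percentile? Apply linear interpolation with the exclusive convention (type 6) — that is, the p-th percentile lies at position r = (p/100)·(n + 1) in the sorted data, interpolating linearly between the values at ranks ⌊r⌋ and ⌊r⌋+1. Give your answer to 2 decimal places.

151.75

n = 10.
r = (85/100)·(10 + 1) = 9.35.
Rank 9 is 150 and rank 10 is 155.
Interpolate: 150 + 0.35·(155 − 150) = 150 + 0.35·5 = 151.75.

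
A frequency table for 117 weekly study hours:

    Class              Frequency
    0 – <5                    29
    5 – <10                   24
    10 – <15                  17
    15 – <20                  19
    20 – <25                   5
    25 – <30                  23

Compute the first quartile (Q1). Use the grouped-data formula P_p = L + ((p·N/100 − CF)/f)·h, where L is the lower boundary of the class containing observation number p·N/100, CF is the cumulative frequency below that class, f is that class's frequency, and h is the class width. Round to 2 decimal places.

N = 117; target position k = 25/100 · 117 = 29.25.
Cumulative frequencies: 29, 53, 70, 89, 94, 117.
Observation 29.25 falls in the class 5 – <10.
L = 5, CF = 29, f = 24, h = 5.
P25 = 5 + ((29.25 − 29)/24)·5 = 5 + 0.0520833 = 5.05208.

5.05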